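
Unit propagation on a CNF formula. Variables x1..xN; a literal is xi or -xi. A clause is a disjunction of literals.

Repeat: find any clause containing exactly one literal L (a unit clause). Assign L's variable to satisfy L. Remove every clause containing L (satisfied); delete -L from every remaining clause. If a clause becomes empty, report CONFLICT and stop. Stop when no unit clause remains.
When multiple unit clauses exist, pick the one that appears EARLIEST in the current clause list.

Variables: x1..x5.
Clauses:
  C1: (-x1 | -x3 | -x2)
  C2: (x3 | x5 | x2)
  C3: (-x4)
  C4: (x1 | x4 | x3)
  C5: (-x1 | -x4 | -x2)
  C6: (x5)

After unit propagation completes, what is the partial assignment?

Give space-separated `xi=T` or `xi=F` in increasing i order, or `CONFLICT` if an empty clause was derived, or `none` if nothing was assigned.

Answer: x4=F x5=T

Derivation:
unit clause [-4] forces x4=F; simplify:
  drop 4 from [1, 4, 3] -> [1, 3]
  satisfied 2 clause(s); 4 remain; assigned so far: [4]
unit clause [5] forces x5=T; simplify:
  satisfied 2 clause(s); 2 remain; assigned so far: [4, 5]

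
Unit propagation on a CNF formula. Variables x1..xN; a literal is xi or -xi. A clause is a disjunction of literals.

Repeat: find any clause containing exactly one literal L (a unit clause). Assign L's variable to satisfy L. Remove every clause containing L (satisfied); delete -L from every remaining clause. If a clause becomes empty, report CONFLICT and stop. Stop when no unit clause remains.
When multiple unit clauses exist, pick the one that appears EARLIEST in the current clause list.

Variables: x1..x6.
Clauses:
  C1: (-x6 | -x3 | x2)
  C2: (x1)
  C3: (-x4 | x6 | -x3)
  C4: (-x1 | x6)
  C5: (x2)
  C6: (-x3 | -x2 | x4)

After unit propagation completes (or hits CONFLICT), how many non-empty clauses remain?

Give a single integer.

unit clause [1] forces x1=T; simplify:
  drop -1 from [-1, 6] -> [6]
  satisfied 1 clause(s); 5 remain; assigned so far: [1]
unit clause [6] forces x6=T; simplify:
  drop -6 from [-6, -3, 2] -> [-3, 2]
  satisfied 2 clause(s); 3 remain; assigned so far: [1, 6]
unit clause [2] forces x2=T; simplify:
  drop -2 from [-3, -2, 4] -> [-3, 4]
  satisfied 2 clause(s); 1 remain; assigned so far: [1, 2, 6]

Answer: 1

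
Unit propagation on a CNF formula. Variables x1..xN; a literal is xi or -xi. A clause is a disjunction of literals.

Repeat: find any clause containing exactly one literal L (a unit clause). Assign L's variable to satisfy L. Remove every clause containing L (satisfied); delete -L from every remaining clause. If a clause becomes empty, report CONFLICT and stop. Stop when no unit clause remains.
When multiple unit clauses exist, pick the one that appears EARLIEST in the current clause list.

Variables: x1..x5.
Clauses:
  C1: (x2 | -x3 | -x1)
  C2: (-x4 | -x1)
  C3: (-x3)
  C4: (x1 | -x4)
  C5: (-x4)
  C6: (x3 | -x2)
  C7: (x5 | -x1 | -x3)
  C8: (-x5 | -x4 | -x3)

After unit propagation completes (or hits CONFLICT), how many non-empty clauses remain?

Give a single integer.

unit clause [-3] forces x3=F; simplify:
  drop 3 from [3, -2] -> [-2]
  satisfied 4 clause(s); 4 remain; assigned so far: [3]
unit clause [-4] forces x4=F; simplify:
  satisfied 3 clause(s); 1 remain; assigned so far: [3, 4]
unit clause [-2] forces x2=F; simplify:
  satisfied 1 clause(s); 0 remain; assigned so far: [2, 3, 4]

Answer: 0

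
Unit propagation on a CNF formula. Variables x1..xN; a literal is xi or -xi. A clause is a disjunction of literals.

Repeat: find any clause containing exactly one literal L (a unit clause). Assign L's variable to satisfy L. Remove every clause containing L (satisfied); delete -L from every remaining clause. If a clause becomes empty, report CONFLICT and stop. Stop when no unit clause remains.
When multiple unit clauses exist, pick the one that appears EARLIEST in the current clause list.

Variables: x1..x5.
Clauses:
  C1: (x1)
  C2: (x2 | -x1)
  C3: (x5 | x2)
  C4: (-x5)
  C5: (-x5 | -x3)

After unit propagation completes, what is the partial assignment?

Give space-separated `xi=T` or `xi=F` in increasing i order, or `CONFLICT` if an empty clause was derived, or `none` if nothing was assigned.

Answer: x1=T x2=T x5=F

Derivation:
unit clause [1] forces x1=T; simplify:
  drop -1 from [2, -1] -> [2]
  satisfied 1 clause(s); 4 remain; assigned so far: [1]
unit clause [2] forces x2=T; simplify:
  satisfied 2 clause(s); 2 remain; assigned so far: [1, 2]
unit clause [-5] forces x5=F; simplify:
  satisfied 2 clause(s); 0 remain; assigned so far: [1, 2, 5]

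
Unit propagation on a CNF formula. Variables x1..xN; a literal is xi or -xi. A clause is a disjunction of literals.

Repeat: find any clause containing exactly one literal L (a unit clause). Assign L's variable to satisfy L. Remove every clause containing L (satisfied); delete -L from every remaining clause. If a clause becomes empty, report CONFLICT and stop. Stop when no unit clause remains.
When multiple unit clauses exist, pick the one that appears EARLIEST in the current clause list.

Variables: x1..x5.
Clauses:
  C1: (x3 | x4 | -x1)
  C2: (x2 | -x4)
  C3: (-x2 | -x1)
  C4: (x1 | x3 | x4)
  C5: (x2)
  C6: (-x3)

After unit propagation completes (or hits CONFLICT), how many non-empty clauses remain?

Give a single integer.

unit clause [2] forces x2=T; simplify:
  drop -2 from [-2, -1] -> [-1]
  satisfied 2 clause(s); 4 remain; assigned so far: [2]
unit clause [-1] forces x1=F; simplify:
  drop 1 from [1, 3, 4] -> [3, 4]
  satisfied 2 clause(s); 2 remain; assigned so far: [1, 2]
unit clause [-3] forces x3=F; simplify:
  drop 3 from [3, 4] -> [4]
  satisfied 1 clause(s); 1 remain; assigned so far: [1, 2, 3]
unit clause [4] forces x4=T; simplify:
  satisfied 1 clause(s); 0 remain; assigned so far: [1, 2, 3, 4]

Answer: 0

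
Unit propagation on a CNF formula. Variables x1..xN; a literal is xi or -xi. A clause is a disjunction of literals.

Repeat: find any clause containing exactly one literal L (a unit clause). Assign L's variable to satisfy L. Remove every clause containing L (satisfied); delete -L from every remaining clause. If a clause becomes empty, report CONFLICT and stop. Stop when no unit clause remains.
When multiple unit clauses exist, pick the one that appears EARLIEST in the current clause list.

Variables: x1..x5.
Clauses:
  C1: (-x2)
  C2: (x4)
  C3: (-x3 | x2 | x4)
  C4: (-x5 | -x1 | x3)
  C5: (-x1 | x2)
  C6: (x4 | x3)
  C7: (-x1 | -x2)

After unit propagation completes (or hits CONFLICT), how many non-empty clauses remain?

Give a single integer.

Answer: 0

Derivation:
unit clause [-2] forces x2=F; simplify:
  drop 2 from [-3, 2, 4] -> [-3, 4]
  drop 2 from [-1, 2] -> [-1]
  satisfied 2 clause(s); 5 remain; assigned so far: [2]
unit clause [4] forces x4=T; simplify:
  satisfied 3 clause(s); 2 remain; assigned so far: [2, 4]
unit clause [-1] forces x1=F; simplify:
  satisfied 2 clause(s); 0 remain; assigned so far: [1, 2, 4]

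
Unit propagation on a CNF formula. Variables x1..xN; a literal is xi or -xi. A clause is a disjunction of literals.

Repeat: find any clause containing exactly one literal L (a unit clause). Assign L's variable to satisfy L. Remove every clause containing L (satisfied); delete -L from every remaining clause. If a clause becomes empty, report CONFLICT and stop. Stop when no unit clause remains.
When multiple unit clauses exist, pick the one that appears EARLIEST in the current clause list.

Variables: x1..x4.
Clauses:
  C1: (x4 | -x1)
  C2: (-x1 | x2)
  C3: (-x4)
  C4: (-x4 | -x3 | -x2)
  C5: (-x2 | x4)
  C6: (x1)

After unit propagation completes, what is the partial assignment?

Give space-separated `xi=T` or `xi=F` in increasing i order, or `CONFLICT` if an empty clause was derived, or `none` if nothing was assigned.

unit clause [-4] forces x4=F; simplify:
  drop 4 from [4, -1] -> [-1]
  drop 4 from [-2, 4] -> [-2]
  satisfied 2 clause(s); 4 remain; assigned so far: [4]
unit clause [-1] forces x1=F; simplify:
  drop 1 from [1] -> [] (empty!)
  satisfied 2 clause(s); 2 remain; assigned so far: [1, 4]
CONFLICT (empty clause)

Answer: CONFLICT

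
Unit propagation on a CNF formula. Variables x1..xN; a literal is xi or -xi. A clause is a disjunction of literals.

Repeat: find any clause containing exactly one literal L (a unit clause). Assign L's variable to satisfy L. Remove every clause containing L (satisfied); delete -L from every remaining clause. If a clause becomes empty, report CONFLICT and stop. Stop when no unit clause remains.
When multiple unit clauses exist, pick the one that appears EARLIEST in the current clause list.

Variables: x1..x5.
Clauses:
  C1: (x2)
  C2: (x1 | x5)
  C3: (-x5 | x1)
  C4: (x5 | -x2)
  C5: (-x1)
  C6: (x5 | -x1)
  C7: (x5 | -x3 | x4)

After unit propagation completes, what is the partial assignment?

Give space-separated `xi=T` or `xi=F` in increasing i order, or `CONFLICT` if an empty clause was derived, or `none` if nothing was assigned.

unit clause [2] forces x2=T; simplify:
  drop -2 from [5, -2] -> [5]
  satisfied 1 clause(s); 6 remain; assigned so far: [2]
unit clause [5] forces x5=T; simplify:
  drop -5 from [-5, 1] -> [1]
  satisfied 4 clause(s); 2 remain; assigned so far: [2, 5]
unit clause [1] forces x1=T; simplify:
  drop -1 from [-1] -> [] (empty!)
  satisfied 1 clause(s); 1 remain; assigned so far: [1, 2, 5]
CONFLICT (empty clause)

Answer: CONFLICT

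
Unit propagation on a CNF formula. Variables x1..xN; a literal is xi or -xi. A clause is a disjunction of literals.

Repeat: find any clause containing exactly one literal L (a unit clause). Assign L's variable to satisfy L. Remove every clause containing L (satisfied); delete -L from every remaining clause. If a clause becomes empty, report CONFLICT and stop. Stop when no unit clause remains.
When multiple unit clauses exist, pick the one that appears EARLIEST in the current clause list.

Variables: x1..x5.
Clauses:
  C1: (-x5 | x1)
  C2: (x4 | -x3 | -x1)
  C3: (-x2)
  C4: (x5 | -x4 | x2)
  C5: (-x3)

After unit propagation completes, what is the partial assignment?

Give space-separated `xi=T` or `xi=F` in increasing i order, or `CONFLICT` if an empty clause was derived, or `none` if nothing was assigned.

Answer: x2=F x3=F

Derivation:
unit clause [-2] forces x2=F; simplify:
  drop 2 from [5, -4, 2] -> [5, -4]
  satisfied 1 clause(s); 4 remain; assigned so far: [2]
unit clause [-3] forces x3=F; simplify:
  satisfied 2 clause(s); 2 remain; assigned so far: [2, 3]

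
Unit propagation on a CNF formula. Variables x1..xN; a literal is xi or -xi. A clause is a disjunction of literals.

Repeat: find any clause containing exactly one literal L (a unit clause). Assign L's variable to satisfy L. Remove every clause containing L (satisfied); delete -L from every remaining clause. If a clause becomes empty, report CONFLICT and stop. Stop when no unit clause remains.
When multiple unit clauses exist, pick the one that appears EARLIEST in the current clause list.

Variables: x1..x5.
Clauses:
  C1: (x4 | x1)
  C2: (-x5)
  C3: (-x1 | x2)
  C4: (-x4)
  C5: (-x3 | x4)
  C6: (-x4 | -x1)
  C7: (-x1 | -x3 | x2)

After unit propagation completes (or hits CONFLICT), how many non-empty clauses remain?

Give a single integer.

unit clause [-5] forces x5=F; simplify:
  satisfied 1 clause(s); 6 remain; assigned so far: [5]
unit clause [-4] forces x4=F; simplify:
  drop 4 from [4, 1] -> [1]
  drop 4 from [-3, 4] -> [-3]
  satisfied 2 clause(s); 4 remain; assigned so far: [4, 5]
unit clause [1] forces x1=T; simplify:
  drop -1 from [-1, 2] -> [2]
  drop -1 from [-1, -3, 2] -> [-3, 2]
  satisfied 1 clause(s); 3 remain; assigned so far: [1, 4, 5]
unit clause [2] forces x2=T; simplify:
  satisfied 2 clause(s); 1 remain; assigned so far: [1, 2, 4, 5]
unit clause [-3] forces x3=F; simplify:
  satisfied 1 clause(s); 0 remain; assigned so far: [1, 2, 3, 4, 5]

Answer: 0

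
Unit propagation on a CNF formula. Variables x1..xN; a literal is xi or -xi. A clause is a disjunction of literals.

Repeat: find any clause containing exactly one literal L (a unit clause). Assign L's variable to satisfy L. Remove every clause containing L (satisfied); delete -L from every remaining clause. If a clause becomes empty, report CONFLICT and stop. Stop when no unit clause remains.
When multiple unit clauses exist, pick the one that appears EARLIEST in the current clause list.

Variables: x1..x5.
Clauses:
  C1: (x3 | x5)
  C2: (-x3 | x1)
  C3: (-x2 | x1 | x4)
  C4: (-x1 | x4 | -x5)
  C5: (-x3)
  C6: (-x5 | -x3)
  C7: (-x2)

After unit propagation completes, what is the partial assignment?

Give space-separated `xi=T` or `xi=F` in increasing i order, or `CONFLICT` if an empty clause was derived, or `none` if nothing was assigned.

unit clause [-3] forces x3=F; simplify:
  drop 3 from [3, 5] -> [5]
  satisfied 3 clause(s); 4 remain; assigned so far: [3]
unit clause [5] forces x5=T; simplify:
  drop -5 from [-1, 4, -5] -> [-1, 4]
  satisfied 1 clause(s); 3 remain; assigned so far: [3, 5]
unit clause [-2] forces x2=F; simplify:
  satisfied 2 clause(s); 1 remain; assigned so far: [2, 3, 5]

Answer: x2=F x3=F x5=T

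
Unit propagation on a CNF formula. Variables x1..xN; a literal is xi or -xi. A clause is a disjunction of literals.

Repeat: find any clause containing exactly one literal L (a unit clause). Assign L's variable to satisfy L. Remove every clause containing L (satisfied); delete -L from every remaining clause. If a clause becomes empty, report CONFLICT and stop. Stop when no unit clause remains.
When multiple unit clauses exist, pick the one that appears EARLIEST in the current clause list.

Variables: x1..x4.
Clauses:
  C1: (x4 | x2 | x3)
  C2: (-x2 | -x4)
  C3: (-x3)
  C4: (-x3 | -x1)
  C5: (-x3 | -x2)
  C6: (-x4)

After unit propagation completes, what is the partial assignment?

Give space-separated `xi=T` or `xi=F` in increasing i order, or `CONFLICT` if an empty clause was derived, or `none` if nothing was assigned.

Answer: x2=T x3=F x4=F

Derivation:
unit clause [-3] forces x3=F; simplify:
  drop 3 from [4, 2, 3] -> [4, 2]
  satisfied 3 clause(s); 3 remain; assigned so far: [3]
unit clause [-4] forces x4=F; simplify:
  drop 4 from [4, 2] -> [2]
  satisfied 2 clause(s); 1 remain; assigned so far: [3, 4]
unit clause [2] forces x2=T; simplify:
  satisfied 1 clause(s); 0 remain; assigned so far: [2, 3, 4]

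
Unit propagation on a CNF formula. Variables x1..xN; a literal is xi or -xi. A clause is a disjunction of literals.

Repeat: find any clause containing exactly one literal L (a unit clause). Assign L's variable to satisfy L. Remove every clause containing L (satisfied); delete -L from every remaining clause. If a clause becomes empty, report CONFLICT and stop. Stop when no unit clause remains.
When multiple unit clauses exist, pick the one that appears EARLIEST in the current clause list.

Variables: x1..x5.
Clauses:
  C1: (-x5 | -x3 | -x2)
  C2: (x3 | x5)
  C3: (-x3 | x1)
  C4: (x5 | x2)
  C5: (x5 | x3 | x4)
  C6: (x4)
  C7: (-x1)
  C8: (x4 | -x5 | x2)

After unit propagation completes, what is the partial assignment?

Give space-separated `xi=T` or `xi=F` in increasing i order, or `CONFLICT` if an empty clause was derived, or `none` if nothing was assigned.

Answer: x1=F x3=F x4=T x5=T

Derivation:
unit clause [4] forces x4=T; simplify:
  satisfied 3 clause(s); 5 remain; assigned so far: [4]
unit clause [-1] forces x1=F; simplify:
  drop 1 from [-3, 1] -> [-3]
  satisfied 1 clause(s); 4 remain; assigned so far: [1, 4]
unit clause [-3] forces x3=F; simplify:
  drop 3 from [3, 5] -> [5]
  satisfied 2 clause(s); 2 remain; assigned so far: [1, 3, 4]
unit clause [5] forces x5=T; simplify:
  satisfied 2 clause(s); 0 remain; assigned so far: [1, 3, 4, 5]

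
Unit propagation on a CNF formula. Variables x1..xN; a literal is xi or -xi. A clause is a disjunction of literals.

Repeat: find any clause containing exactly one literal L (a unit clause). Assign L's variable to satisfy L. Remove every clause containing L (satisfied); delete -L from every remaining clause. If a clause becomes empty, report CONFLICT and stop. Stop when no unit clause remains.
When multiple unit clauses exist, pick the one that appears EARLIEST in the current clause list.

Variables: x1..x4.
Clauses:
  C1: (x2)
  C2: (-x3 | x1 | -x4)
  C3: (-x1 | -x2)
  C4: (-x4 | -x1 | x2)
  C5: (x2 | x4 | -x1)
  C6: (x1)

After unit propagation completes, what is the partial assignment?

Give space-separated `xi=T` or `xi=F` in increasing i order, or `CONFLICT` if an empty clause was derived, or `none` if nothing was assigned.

Answer: CONFLICT

Derivation:
unit clause [2] forces x2=T; simplify:
  drop -2 from [-1, -2] -> [-1]
  satisfied 3 clause(s); 3 remain; assigned so far: [2]
unit clause [-1] forces x1=F; simplify:
  drop 1 from [-3, 1, -4] -> [-3, -4]
  drop 1 from [1] -> [] (empty!)
  satisfied 1 clause(s); 2 remain; assigned so far: [1, 2]
CONFLICT (empty clause)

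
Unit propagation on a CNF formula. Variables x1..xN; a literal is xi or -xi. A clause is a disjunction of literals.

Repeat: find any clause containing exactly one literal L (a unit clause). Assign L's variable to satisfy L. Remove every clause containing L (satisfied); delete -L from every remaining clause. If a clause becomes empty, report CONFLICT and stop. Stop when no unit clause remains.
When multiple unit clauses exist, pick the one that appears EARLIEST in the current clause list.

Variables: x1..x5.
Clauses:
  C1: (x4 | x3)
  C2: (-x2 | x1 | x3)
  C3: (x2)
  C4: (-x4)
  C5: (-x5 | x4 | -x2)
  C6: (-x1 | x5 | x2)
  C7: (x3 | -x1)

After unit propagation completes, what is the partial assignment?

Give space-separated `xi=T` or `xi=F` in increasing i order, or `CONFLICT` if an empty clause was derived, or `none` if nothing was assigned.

Answer: x2=T x3=T x4=F x5=F

Derivation:
unit clause [2] forces x2=T; simplify:
  drop -2 from [-2, 1, 3] -> [1, 3]
  drop -2 from [-5, 4, -2] -> [-5, 4]
  satisfied 2 clause(s); 5 remain; assigned so far: [2]
unit clause [-4] forces x4=F; simplify:
  drop 4 from [4, 3] -> [3]
  drop 4 from [-5, 4] -> [-5]
  satisfied 1 clause(s); 4 remain; assigned so far: [2, 4]
unit clause [3] forces x3=T; simplify:
  satisfied 3 clause(s); 1 remain; assigned so far: [2, 3, 4]
unit clause [-5] forces x5=F; simplify:
  satisfied 1 clause(s); 0 remain; assigned so far: [2, 3, 4, 5]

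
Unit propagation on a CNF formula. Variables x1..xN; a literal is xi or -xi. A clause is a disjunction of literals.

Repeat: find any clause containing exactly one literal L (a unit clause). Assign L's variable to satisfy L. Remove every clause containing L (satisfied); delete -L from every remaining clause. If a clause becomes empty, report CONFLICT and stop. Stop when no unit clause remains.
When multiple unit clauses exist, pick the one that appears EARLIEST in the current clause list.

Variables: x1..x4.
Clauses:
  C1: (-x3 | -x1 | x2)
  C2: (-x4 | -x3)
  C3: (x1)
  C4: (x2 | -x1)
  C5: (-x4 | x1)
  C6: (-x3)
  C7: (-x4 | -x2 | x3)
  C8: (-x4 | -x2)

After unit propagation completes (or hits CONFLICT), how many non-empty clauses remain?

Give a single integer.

unit clause [1] forces x1=T; simplify:
  drop -1 from [-3, -1, 2] -> [-3, 2]
  drop -1 from [2, -1] -> [2]
  satisfied 2 clause(s); 6 remain; assigned so far: [1]
unit clause [2] forces x2=T; simplify:
  drop -2 from [-4, -2, 3] -> [-4, 3]
  drop -2 from [-4, -2] -> [-4]
  satisfied 2 clause(s); 4 remain; assigned so far: [1, 2]
unit clause [-3] forces x3=F; simplify:
  drop 3 from [-4, 3] -> [-4]
  satisfied 2 clause(s); 2 remain; assigned so far: [1, 2, 3]
unit clause [-4] forces x4=F; simplify:
  satisfied 2 clause(s); 0 remain; assigned so far: [1, 2, 3, 4]

Answer: 0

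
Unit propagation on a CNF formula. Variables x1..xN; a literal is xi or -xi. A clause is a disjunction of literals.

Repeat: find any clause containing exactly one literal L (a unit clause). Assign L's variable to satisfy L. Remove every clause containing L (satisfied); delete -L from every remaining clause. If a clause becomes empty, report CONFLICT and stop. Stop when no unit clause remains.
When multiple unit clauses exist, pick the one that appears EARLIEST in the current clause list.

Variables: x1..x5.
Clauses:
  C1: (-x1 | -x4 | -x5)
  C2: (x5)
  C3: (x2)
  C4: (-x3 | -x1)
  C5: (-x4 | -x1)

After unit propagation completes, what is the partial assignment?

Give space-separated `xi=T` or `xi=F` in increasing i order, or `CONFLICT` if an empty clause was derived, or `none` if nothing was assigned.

Answer: x2=T x5=T

Derivation:
unit clause [5] forces x5=T; simplify:
  drop -5 from [-1, -4, -5] -> [-1, -4]
  satisfied 1 clause(s); 4 remain; assigned so far: [5]
unit clause [2] forces x2=T; simplify:
  satisfied 1 clause(s); 3 remain; assigned so far: [2, 5]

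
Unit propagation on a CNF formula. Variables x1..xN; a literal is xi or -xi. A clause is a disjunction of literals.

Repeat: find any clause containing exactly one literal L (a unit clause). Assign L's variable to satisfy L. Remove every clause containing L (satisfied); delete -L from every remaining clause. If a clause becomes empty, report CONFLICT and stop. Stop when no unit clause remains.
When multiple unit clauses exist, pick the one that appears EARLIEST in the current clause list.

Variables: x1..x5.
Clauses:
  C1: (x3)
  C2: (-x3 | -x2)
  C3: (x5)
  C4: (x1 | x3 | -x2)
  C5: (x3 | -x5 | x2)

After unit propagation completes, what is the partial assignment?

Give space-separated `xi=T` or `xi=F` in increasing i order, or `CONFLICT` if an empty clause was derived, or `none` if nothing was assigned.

Answer: x2=F x3=T x5=T

Derivation:
unit clause [3] forces x3=T; simplify:
  drop -3 from [-3, -2] -> [-2]
  satisfied 3 clause(s); 2 remain; assigned so far: [3]
unit clause [-2] forces x2=F; simplify:
  satisfied 1 clause(s); 1 remain; assigned so far: [2, 3]
unit clause [5] forces x5=T; simplify:
  satisfied 1 clause(s); 0 remain; assigned so far: [2, 3, 5]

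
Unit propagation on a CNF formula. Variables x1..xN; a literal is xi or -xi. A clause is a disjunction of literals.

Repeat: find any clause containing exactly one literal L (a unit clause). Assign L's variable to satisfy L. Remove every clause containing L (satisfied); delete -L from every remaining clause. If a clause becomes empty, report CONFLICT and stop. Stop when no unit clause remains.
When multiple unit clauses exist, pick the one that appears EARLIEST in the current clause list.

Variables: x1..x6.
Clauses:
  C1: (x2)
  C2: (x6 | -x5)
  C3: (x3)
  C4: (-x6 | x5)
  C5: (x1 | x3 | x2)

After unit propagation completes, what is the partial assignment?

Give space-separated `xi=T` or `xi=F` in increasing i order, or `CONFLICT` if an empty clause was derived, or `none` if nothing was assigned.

unit clause [2] forces x2=T; simplify:
  satisfied 2 clause(s); 3 remain; assigned so far: [2]
unit clause [3] forces x3=T; simplify:
  satisfied 1 clause(s); 2 remain; assigned so far: [2, 3]

Answer: x2=T x3=T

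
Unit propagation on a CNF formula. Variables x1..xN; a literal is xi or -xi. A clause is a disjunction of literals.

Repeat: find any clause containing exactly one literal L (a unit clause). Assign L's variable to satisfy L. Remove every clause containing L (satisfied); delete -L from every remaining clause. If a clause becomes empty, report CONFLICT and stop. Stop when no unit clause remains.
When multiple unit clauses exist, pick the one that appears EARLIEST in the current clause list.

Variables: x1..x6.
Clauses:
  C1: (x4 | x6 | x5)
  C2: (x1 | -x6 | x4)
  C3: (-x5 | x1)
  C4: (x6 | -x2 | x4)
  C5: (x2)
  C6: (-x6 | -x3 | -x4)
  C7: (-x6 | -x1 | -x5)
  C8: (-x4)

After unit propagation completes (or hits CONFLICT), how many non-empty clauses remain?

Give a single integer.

Answer: 0

Derivation:
unit clause [2] forces x2=T; simplify:
  drop -2 from [6, -2, 4] -> [6, 4]
  satisfied 1 clause(s); 7 remain; assigned so far: [2]
unit clause [-4] forces x4=F; simplify:
  drop 4 from [4, 6, 5] -> [6, 5]
  drop 4 from [1, -6, 4] -> [1, -6]
  drop 4 from [6, 4] -> [6]
  satisfied 2 clause(s); 5 remain; assigned so far: [2, 4]
unit clause [6] forces x6=T; simplify:
  drop -6 from [1, -6] -> [1]
  drop -6 from [-6, -1, -5] -> [-1, -5]
  satisfied 2 clause(s); 3 remain; assigned so far: [2, 4, 6]
unit clause [1] forces x1=T; simplify:
  drop -1 from [-1, -5] -> [-5]
  satisfied 2 clause(s); 1 remain; assigned so far: [1, 2, 4, 6]
unit clause [-5] forces x5=F; simplify:
  satisfied 1 clause(s); 0 remain; assigned so far: [1, 2, 4, 5, 6]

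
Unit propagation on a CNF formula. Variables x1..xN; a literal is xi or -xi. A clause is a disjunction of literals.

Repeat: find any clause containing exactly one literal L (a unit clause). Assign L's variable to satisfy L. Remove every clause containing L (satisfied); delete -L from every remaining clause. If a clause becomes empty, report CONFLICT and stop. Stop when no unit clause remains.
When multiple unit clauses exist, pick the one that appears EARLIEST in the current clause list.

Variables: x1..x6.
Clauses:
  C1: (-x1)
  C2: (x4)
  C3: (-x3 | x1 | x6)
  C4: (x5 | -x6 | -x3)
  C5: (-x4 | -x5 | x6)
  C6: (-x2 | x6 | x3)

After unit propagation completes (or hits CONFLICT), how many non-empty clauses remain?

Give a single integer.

Answer: 4

Derivation:
unit clause [-1] forces x1=F; simplify:
  drop 1 from [-3, 1, 6] -> [-3, 6]
  satisfied 1 clause(s); 5 remain; assigned so far: [1]
unit clause [4] forces x4=T; simplify:
  drop -4 from [-4, -5, 6] -> [-5, 6]
  satisfied 1 clause(s); 4 remain; assigned so far: [1, 4]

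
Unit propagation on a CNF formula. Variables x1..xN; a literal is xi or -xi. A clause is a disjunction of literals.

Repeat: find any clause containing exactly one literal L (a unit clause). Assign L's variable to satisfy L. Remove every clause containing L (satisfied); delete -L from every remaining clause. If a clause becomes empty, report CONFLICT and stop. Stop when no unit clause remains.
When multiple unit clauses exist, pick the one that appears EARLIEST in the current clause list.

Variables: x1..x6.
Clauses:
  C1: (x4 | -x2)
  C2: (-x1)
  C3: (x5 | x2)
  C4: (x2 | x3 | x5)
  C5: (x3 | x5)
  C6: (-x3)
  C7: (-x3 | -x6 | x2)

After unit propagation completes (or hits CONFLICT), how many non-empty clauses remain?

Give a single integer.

unit clause [-1] forces x1=F; simplify:
  satisfied 1 clause(s); 6 remain; assigned so far: [1]
unit clause [-3] forces x3=F; simplify:
  drop 3 from [2, 3, 5] -> [2, 5]
  drop 3 from [3, 5] -> [5]
  satisfied 2 clause(s); 4 remain; assigned so far: [1, 3]
unit clause [5] forces x5=T; simplify:
  satisfied 3 clause(s); 1 remain; assigned so far: [1, 3, 5]

Answer: 1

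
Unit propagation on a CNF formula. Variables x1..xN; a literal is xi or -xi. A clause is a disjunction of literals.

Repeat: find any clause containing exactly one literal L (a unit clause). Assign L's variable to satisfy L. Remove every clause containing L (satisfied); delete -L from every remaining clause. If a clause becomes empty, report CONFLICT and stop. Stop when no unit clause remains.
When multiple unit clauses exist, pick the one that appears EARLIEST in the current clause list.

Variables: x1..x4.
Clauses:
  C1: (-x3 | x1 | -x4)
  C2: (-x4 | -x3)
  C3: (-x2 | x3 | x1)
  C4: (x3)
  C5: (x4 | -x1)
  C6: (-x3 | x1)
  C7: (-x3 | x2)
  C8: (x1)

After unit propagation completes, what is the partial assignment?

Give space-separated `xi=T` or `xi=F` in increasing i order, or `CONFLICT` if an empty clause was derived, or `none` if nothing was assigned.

unit clause [3] forces x3=T; simplify:
  drop -3 from [-3, 1, -4] -> [1, -4]
  drop -3 from [-4, -3] -> [-4]
  drop -3 from [-3, 1] -> [1]
  drop -3 from [-3, 2] -> [2]
  satisfied 2 clause(s); 6 remain; assigned so far: [3]
unit clause [-4] forces x4=F; simplify:
  drop 4 from [4, -1] -> [-1]
  satisfied 2 clause(s); 4 remain; assigned so far: [3, 4]
unit clause [-1] forces x1=F; simplify:
  drop 1 from [1] -> [] (empty!)
  drop 1 from [1] -> [] (empty!)
  satisfied 1 clause(s); 3 remain; assigned so far: [1, 3, 4]
CONFLICT (empty clause)

Answer: CONFLICT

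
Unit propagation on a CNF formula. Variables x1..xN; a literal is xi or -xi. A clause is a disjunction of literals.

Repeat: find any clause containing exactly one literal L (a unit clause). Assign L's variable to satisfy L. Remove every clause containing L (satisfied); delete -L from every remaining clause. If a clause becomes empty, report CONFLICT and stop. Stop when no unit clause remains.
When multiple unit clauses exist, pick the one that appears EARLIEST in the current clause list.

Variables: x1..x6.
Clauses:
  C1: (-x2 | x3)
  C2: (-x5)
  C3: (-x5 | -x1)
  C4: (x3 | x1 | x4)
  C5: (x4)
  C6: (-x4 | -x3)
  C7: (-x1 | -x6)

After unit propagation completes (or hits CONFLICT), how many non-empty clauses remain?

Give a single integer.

unit clause [-5] forces x5=F; simplify:
  satisfied 2 clause(s); 5 remain; assigned so far: [5]
unit clause [4] forces x4=T; simplify:
  drop -4 from [-4, -3] -> [-3]
  satisfied 2 clause(s); 3 remain; assigned so far: [4, 5]
unit clause [-3] forces x3=F; simplify:
  drop 3 from [-2, 3] -> [-2]
  satisfied 1 clause(s); 2 remain; assigned so far: [3, 4, 5]
unit clause [-2] forces x2=F; simplify:
  satisfied 1 clause(s); 1 remain; assigned so far: [2, 3, 4, 5]

Answer: 1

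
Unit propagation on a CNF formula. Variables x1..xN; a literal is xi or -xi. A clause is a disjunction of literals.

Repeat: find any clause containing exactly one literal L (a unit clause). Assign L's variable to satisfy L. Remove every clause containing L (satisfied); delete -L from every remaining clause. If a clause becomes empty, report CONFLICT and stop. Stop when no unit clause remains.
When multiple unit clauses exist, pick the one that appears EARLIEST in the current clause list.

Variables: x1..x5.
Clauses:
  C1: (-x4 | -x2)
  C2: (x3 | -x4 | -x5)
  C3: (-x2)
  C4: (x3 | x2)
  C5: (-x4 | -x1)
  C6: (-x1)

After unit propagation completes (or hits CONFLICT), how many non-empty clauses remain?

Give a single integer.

Answer: 0

Derivation:
unit clause [-2] forces x2=F; simplify:
  drop 2 from [3, 2] -> [3]
  satisfied 2 clause(s); 4 remain; assigned so far: [2]
unit clause [3] forces x3=T; simplify:
  satisfied 2 clause(s); 2 remain; assigned so far: [2, 3]
unit clause [-1] forces x1=F; simplify:
  satisfied 2 clause(s); 0 remain; assigned so far: [1, 2, 3]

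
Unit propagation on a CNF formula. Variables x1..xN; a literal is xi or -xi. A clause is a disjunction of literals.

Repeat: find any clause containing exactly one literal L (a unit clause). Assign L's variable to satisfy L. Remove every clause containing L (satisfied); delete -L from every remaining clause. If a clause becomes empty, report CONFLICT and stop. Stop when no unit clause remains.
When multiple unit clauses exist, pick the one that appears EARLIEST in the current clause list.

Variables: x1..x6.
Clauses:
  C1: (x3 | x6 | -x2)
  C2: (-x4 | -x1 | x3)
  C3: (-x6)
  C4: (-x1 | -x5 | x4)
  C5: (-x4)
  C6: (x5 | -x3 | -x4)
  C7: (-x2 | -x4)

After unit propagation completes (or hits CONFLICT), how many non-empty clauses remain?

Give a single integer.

unit clause [-6] forces x6=F; simplify:
  drop 6 from [3, 6, -2] -> [3, -2]
  satisfied 1 clause(s); 6 remain; assigned so far: [6]
unit clause [-4] forces x4=F; simplify:
  drop 4 from [-1, -5, 4] -> [-1, -5]
  satisfied 4 clause(s); 2 remain; assigned so far: [4, 6]

Answer: 2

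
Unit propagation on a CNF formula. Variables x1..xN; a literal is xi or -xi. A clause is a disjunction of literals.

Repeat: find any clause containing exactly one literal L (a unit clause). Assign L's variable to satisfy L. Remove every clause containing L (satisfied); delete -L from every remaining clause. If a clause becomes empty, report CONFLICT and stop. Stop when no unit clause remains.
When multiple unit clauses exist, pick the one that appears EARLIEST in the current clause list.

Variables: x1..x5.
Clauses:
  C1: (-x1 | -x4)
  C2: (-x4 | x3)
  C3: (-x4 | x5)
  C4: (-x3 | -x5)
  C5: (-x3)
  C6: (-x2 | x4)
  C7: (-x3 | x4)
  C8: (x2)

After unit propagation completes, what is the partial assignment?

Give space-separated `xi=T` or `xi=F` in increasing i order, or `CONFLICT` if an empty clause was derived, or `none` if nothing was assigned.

unit clause [-3] forces x3=F; simplify:
  drop 3 from [-4, 3] -> [-4]
  satisfied 3 clause(s); 5 remain; assigned so far: [3]
unit clause [-4] forces x4=F; simplify:
  drop 4 from [-2, 4] -> [-2]
  satisfied 3 clause(s); 2 remain; assigned so far: [3, 4]
unit clause [-2] forces x2=F; simplify:
  drop 2 from [2] -> [] (empty!)
  satisfied 1 clause(s); 1 remain; assigned so far: [2, 3, 4]
CONFLICT (empty clause)

Answer: CONFLICT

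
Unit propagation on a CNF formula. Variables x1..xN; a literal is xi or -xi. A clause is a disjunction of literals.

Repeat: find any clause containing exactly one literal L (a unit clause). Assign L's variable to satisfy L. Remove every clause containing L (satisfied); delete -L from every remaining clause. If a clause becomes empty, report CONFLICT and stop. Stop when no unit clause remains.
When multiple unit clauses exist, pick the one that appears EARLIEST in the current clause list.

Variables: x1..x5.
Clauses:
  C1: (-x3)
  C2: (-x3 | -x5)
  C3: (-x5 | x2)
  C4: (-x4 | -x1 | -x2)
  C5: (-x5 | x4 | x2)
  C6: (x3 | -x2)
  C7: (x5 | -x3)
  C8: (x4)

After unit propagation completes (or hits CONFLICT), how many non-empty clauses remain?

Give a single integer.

Answer: 0

Derivation:
unit clause [-3] forces x3=F; simplify:
  drop 3 from [3, -2] -> [-2]
  satisfied 3 clause(s); 5 remain; assigned so far: [3]
unit clause [-2] forces x2=F; simplify:
  drop 2 from [-5, 2] -> [-5]
  drop 2 from [-5, 4, 2] -> [-5, 4]
  satisfied 2 clause(s); 3 remain; assigned so far: [2, 3]
unit clause [-5] forces x5=F; simplify:
  satisfied 2 clause(s); 1 remain; assigned so far: [2, 3, 5]
unit clause [4] forces x4=T; simplify:
  satisfied 1 clause(s); 0 remain; assigned so far: [2, 3, 4, 5]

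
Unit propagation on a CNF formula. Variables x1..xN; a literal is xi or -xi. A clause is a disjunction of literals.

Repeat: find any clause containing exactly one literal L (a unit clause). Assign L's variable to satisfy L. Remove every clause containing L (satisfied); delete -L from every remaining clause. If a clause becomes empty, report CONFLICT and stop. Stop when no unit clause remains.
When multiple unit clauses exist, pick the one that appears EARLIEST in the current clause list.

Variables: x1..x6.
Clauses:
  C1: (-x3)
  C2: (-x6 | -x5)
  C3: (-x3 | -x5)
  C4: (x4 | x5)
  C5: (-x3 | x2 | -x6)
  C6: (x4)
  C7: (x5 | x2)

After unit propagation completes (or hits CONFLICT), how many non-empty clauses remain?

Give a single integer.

unit clause [-3] forces x3=F; simplify:
  satisfied 3 clause(s); 4 remain; assigned so far: [3]
unit clause [4] forces x4=T; simplify:
  satisfied 2 clause(s); 2 remain; assigned so far: [3, 4]

Answer: 2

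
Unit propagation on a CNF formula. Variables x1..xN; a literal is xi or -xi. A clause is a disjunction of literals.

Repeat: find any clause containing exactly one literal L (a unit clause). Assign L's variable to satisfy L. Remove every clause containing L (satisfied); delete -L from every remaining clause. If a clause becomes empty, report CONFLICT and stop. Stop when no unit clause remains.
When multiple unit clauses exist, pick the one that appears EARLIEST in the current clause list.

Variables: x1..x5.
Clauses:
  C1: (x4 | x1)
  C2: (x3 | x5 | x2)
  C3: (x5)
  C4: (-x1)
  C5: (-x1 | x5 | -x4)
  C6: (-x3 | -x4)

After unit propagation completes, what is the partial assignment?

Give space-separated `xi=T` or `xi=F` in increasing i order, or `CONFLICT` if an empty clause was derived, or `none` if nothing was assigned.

Answer: x1=F x3=F x4=T x5=T

Derivation:
unit clause [5] forces x5=T; simplify:
  satisfied 3 clause(s); 3 remain; assigned so far: [5]
unit clause [-1] forces x1=F; simplify:
  drop 1 from [4, 1] -> [4]
  satisfied 1 clause(s); 2 remain; assigned so far: [1, 5]
unit clause [4] forces x4=T; simplify:
  drop -4 from [-3, -4] -> [-3]
  satisfied 1 clause(s); 1 remain; assigned so far: [1, 4, 5]
unit clause [-3] forces x3=F; simplify:
  satisfied 1 clause(s); 0 remain; assigned so far: [1, 3, 4, 5]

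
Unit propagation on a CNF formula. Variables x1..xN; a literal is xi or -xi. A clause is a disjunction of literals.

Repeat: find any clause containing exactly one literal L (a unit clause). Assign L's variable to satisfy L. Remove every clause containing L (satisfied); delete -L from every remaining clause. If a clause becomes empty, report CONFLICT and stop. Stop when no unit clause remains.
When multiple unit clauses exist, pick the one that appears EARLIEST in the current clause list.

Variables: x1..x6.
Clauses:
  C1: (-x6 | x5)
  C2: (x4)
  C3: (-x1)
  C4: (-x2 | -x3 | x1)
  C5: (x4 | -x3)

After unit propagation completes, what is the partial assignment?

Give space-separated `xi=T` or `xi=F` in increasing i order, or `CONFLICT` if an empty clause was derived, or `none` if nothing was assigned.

Answer: x1=F x4=T

Derivation:
unit clause [4] forces x4=T; simplify:
  satisfied 2 clause(s); 3 remain; assigned so far: [4]
unit clause [-1] forces x1=F; simplify:
  drop 1 from [-2, -3, 1] -> [-2, -3]
  satisfied 1 clause(s); 2 remain; assigned so far: [1, 4]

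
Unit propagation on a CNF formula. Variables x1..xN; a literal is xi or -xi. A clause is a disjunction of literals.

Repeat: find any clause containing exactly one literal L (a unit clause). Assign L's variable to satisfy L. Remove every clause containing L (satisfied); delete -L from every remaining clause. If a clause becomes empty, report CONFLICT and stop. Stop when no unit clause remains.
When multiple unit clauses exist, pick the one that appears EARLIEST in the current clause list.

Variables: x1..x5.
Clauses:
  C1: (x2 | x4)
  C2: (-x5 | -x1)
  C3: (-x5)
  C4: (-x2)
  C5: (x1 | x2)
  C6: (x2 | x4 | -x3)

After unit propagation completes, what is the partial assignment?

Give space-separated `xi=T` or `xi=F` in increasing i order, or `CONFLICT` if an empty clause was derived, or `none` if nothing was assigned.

unit clause [-5] forces x5=F; simplify:
  satisfied 2 clause(s); 4 remain; assigned so far: [5]
unit clause [-2] forces x2=F; simplify:
  drop 2 from [2, 4] -> [4]
  drop 2 from [1, 2] -> [1]
  drop 2 from [2, 4, -3] -> [4, -3]
  satisfied 1 clause(s); 3 remain; assigned so far: [2, 5]
unit clause [4] forces x4=T; simplify:
  satisfied 2 clause(s); 1 remain; assigned so far: [2, 4, 5]
unit clause [1] forces x1=T; simplify:
  satisfied 1 clause(s); 0 remain; assigned so far: [1, 2, 4, 5]

Answer: x1=T x2=F x4=T x5=F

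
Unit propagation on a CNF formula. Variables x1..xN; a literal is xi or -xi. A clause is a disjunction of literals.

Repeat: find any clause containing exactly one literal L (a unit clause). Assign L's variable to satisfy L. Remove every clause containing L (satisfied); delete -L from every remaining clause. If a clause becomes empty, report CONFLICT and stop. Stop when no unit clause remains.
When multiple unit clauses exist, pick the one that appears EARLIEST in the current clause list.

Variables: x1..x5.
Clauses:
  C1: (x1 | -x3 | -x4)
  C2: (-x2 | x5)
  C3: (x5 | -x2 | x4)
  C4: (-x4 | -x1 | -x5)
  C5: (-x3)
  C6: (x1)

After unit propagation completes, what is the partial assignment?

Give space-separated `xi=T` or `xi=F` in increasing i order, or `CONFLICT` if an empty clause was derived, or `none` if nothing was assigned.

Answer: x1=T x3=F

Derivation:
unit clause [-3] forces x3=F; simplify:
  satisfied 2 clause(s); 4 remain; assigned so far: [3]
unit clause [1] forces x1=T; simplify:
  drop -1 from [-4, -1, -5] -> [-4, -5]
  satisfied 1 clause(s); 3 remain; assigned so far: [1, 3]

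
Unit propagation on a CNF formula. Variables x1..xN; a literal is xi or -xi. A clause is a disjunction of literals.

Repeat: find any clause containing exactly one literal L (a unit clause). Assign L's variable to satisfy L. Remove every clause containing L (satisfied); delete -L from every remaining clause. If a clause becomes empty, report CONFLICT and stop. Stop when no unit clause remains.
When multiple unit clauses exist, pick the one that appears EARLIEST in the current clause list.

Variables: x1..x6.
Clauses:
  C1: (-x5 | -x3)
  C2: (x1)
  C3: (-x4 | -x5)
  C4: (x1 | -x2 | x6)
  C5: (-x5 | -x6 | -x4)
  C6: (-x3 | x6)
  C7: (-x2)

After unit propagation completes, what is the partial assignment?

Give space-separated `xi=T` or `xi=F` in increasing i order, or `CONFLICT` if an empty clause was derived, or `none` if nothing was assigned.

unit clause [1] forces x1=T; simplify:
  satisfied 2 clause(s); 5 remain; assigned so far: [1]
unit clause [-2] forces x2=F; simplify:
  satisfied 1 clause(s); 4 remain; assigned so far: [1, 2]

Answer: x1=T x2=F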